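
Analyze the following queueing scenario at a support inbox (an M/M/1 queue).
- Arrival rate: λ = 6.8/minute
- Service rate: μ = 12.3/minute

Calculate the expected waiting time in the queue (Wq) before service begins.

First, compute utilization: ρ = λ/μ = 6.8/12.3 = 0.5528
For M/M/1: Wq = λ/(μ(μ-λ))
Wq = 6.8/(12.3 × (12.3-6.8))
Wq = 6.8/(12.3 × 5.50)
Wq = 0.1005 minutes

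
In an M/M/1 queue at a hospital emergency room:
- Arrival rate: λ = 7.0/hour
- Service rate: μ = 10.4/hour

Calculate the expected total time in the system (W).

First, compute utilization: ρ = λ/μ = 7.0/10.4 = 0.6731
For M/M/1: W = 1/(μ-λ)
W = 1/(10.4-7.0) = 1/3.40
W = 0.2941 hours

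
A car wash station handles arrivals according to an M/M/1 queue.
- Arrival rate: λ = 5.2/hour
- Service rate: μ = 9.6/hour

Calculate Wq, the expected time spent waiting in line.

First, compute utilization: ρ = λ/μ = 5.2/9.6 = 0.5417
For M/M/1: Wq = λ/(μ(μ-λ))
Wq = 5.2/(9.6 × (9.6-5.2))
Wq = 5.2/(9.6 × 4.40)
Wq = 0.1231 hours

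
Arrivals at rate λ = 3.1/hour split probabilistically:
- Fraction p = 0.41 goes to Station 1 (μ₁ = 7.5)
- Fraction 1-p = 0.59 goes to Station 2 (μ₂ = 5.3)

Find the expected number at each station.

Effective rates: λ₁ = 3.1×0.41 = 1.271, λ₂ = 3.1×0.59 = 1.829
Station 1: ρ₁ = 1.271/7.5 = 0.169467, L₁ = ρ₁/(1-ρ₁) = 0.169467/(1-0.169467) = 0.2040
Station 2: ρ₂ = 1.829/5.3 = 0.34509, L₂ = ρ₂/(1-ρ₂) = 0.34509/(1-0.34509) = 0.5269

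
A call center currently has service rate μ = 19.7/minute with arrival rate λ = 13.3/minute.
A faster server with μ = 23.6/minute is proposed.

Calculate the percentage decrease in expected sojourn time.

System 1: ρ₁ = 13.3/19.7 = 0.6751, W₁ = 1/(19.7-13.3) = 0.15625
System 2: ρ₂ = 13.3/23.6 = 0.5636, W₂ = 1/(23.6-13.3) = 0.097087
Improvement: (W₁-W₂)/W₁ = (0.15625-0.097087)/0.15625 = 37.86%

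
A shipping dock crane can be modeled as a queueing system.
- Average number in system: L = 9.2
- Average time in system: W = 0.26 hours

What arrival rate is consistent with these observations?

Little's Law: L = λW, so λ = L/W
λ = 9.2/0.26 = 35.3846 containers/hour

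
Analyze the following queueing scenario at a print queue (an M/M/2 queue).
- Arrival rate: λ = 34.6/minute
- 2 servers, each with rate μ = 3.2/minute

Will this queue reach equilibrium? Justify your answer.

Stability requires ρ = λ/(cμ) < 1
ρ = 34.6/(2 × 3.2) = 34.6/6.40 = 5.4062
Since 5.4062 ≥ 1, the system is UNSTABLE.
Need c > λ/μ = 34.6/3.2 = 10.81.
Minimum servers needed: c = 11.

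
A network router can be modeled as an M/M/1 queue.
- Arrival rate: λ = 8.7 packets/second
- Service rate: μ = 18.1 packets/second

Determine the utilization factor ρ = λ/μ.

Server utilization: ρ = λ/μ
ρ = 8.7/18.1 = 0.4807
The server is busy 48.07% of the time.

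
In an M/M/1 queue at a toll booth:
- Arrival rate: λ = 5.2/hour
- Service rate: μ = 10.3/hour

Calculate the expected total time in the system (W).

First, compute utilization: ρ = λ/μ = 5.2/10.3 = 0.5049
For M/M/1: W = 1/(μ-λ)
W = 1/(10.3-5.2) = 1/5.10
W = 0.1961 hours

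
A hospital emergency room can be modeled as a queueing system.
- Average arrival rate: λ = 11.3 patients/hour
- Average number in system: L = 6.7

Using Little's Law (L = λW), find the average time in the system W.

Little's Law: L = λW, so W = L/λ
W = 6.7/11.3 = 0.5929 hours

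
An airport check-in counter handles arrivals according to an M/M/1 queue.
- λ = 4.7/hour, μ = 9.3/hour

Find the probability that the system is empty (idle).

ρ = λ/μ = 4.7/9.3 = 0.5054
P(0) = 1 - ρ = 1 - 0.5054 = 0.4946
The server is idle 49.46% of the time.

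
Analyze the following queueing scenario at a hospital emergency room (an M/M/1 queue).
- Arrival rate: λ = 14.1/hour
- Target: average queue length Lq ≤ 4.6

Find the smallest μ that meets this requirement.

For M/M/1: Lq = λ²/(μ(μ-λ))
Need Lq ≤ 4.6, i.e. μ(μ-λ) ≥ λ²/4.6
μ² - 14.1μ - 198.81/4.6 ≥ 0  →  μ² - 14.1μ - 43.21957 ≥ 0
Quadratic formula (positive root): μ = [λ + √(λ² + 4×43.21957)]/2
Discriminant: 198.81 + 4×43.21957 = 371.6883, √371.6883 = 19.2792
μ ≥ (14.1 + 19.2792)/2 = 16.6896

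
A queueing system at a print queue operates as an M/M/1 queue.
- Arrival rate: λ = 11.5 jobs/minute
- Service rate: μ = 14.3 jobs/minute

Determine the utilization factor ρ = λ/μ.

Server utilization: ρ = λ/μ
ρ = 11.5/14.3 = 0.8042
The server is busy 80.42% of the time.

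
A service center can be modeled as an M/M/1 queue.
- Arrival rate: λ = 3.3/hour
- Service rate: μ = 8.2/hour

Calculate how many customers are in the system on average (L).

ρ = λ/μ = 3.3/8.2 = 0.4024
For M/M/1: L = λ/(μ-λ)
L = 3.3/(8.2-3.3) = 3.3/4.90
L = 0.6735 customers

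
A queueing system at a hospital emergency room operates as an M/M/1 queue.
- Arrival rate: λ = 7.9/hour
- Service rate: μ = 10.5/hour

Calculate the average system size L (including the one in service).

ρ = λ/μ = 7.9/10.5 = 0.7524
For M/M/1: L = λ/(μ-λ)
L = 7.9/(10.5-7.9) = 7.9/2.60
L = 3.0385 patients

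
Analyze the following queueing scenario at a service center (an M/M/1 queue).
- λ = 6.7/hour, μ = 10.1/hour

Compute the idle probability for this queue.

ρ = λ/μ = 6.7/10.1 = 0.6634
P(0) = 1 - ρ = 1 - 0.6634 = 0.3366
The server is idle 33.66% of the time.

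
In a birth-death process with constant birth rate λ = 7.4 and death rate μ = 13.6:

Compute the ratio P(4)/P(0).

For constant rates: P(n)/P(0) = (λ/μ)^n
P(4)/P(0) = (7.4/13.6)^4 = 0.544118^4 = 0.08765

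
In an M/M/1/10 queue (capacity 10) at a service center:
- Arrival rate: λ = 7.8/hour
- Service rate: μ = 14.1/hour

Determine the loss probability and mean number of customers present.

ρ = λ/μ = 7.8/14.1 = 0.55319
P₀ = (1-ρ)/(1-ρ^(K+1)) = (1-0.55319)/(1-0.55319^11) = 0.4468/0.9985 = 0.4475
P_K = P₀×ρ^K = 0.4475 × 0.55319^10 = 0.4475 × 0.002684 = 0.001201
Blocking probability P_10 = 0.001201 (0.12%)
L = ρ[1 - (K+1)ρ^K + Kρ^(K+1)] / [(1-ρ)(1-ρ^(K+1))]
L = 0.55319 × (1 - 11×0.002684 + 10×0.001485) / ((1 - 0.55319) × (1 - 0.001485)) = 1.2217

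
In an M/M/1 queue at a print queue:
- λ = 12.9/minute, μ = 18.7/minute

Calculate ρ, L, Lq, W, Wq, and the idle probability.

Step 1: ρ = λ/μ = 12.9/18.7 = 0.6898
Step 2: L = λ/(μ-λ) = 12.9/5.80 = 2.2241
Step 3: Lq = λ²/(μ(μ-λ)) = 166.41/(18.7×5.80) = 1.5343
Step 4: W = 1/(μ-λ) = 1/5.80 = 0.17241
Step 5: Wq = λ/(μ(μ-λ)) = 12.9/(18.7×5.80) = 0.1189
Step 6: P(0) = 1-ρ = 0.3102
Verify: L = λW = 12.9×0.17241 = 2.2241 ✔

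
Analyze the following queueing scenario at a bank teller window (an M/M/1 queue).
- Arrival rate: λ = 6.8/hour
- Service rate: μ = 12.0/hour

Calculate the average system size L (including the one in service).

ρ = λ/μ = 6.8/12.0 = 0.5667
For M/M/1: L = λ/(μ-λ)
L = 6.8/(12.0-6.8) = 6.8/5.20
L = 1.3077 transactions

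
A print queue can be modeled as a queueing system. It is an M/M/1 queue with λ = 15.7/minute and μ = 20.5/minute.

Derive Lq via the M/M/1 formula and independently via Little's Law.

Method 1 (direct): Lq = λ²/(μ(μ-λ)) = 246.49/(20.5 × 4.80) = 2.5050

Method 2 (Little's Law):
W = 1/(μ-λ) = 1/4.80 = 0.2083333
Wq = W - 1/μ = 0.2083333 - 0.04878049 = 0.159553
Lq = λWq = 15.7 × 0.159553 = 2.5050 ✔ (matches Method 1)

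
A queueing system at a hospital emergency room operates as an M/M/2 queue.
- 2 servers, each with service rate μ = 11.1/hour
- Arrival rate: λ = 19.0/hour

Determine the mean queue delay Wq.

Traffic intensity: ρ = λ/(cμ) = 19.0/(2×11.1) = 0.8559
Since ρ = 0.8559 < 1, system is stable.
Offered load a = λ/μ = cρ = 19.0/11.1 = 1.7117
P₀ = [ Σₙ₌₀^1 aⁿ/n! + a^2/(2!(1-ρ)) ]⁻¹
Σ = a^0/0! + a^1/1! = 1.0000 + 1.7117 = 2.7117
a^2/(2!(1-ρ)) = 2.92996/(2 × 0.144144) = 10.1633
P₀ = 1/(2.7117 + 10.1633) = 0.07767
Lq = P₀·a^2·ρ / (2!(1-ρ)²) = 0.0776699 × 2.92996 × 0.855856 / (2 × 0.0207775) = 4.6870
Wq = Lq/λ = 4.6870/19.0 = 0.2467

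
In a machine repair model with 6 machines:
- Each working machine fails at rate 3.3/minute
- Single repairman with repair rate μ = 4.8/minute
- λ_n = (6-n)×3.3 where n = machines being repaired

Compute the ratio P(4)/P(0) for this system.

P(4)/P(0) = ∏_{i=0}^{4-1} λ_i/μ_{i+1}
= (6-0)×3.3/4.8 × (6-1)×3.3/4.8 × (6-2)×3.3/4.8 × (6-3)×3.3/4.8
= 80.4254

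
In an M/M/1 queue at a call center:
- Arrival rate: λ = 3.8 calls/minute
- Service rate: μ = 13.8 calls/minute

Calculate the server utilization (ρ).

Server utilization: ρ = λ/μ
ρ = 3.8/13.8 = 0.2754
The server is busy 27.54% of the time.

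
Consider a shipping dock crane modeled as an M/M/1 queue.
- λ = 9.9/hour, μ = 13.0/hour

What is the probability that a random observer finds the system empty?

ρ = λ/μ = 9.9/13.0 = 0.7615
P(0) = 1 - ρ = 1 - 0.7615 = 0.2385
The server is idle 23.85% of the time.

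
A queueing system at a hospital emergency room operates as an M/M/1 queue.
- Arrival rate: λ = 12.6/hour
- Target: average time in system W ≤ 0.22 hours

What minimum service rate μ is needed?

For M/M/1: W = 1/(μ-λ)
Need W ≤ 0.22, so 1/(μ-λ) ≤ 0.22
μ - λ ≥ 1/0.22 = 4.5455
μ ≥ 12.6 + 4.5455 = 17.1455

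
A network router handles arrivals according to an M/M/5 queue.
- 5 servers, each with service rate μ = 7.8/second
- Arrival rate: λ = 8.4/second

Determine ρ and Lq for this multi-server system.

Traffic intensity: ρ = λ/(cμ) = 8.4/(5×7.8) = 0.2154
Since ρ = 0.2154 < 1, system is stable.
Offered load a = λ/μ = cρ = 8.4/7.8 = 1.0769
P₀ = [ Σₙ₌₀^4 aⁿ/n! + a^5/(5!(1-ρ)) ]⁻¹
Σ = a^0/0! + a^1/1! + a^2/2! + a^3/3! + a^4/4! = 1.0000 + 1.0769 + 0.5799 + 0.2082 + 0.05604 = 2.9210
a^5/(5!(1-ρ)) = 1.4485/(120 × 0.7846) = 0.01538
P₀ = 1/(2.9210 + 0.01538) = 0.3406
Lq = P₀·a^5·ρ / (5!(1-ρ)²) = 0.34055 × 1.4485 × 0.21538 / (120 × 0.61562) = 0.001438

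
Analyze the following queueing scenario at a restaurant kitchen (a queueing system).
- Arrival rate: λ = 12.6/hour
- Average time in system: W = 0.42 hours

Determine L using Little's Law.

Little's Law: L = λW
L = 12.6 × 0.42 = 5.2920 orders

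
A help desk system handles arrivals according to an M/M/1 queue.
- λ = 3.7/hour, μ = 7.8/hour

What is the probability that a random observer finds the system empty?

ρ = λ/μ = 3.7/7.8 = 0.4744
P(0) = 1 - ρ = 1 - 0.4744 = 0.5256
The server is idle 52.56% of the time.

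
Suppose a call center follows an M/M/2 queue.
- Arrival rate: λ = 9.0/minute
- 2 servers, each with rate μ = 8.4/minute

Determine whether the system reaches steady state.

Stability requires ρ = λ/(cμ) < 1
ρ = 9.0/(2 × 8.4) = 9.0/16.80 = 0.5357
Since 0.5357 < 1, the system is STABLE.
The servers are busy 53.57% of the time.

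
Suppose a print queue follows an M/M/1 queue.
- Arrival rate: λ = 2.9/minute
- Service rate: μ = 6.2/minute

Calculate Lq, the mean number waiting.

ρ = λ/μ = 2.9/6.2 = 0.4677
For M/M/1: Lq = λ²/(μ(μ-λ))
Lq = 8.41/(6.2 × 3.30)
Lq = 0.4110 jobs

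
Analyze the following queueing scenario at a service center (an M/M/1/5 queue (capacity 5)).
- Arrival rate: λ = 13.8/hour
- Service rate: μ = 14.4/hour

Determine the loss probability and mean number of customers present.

ρ = λ/μ = 13.8/14.4 = 0.95833
P₀ = (1-ρ)/(1-ρ^(K+1)) = (1-0.95833)/(1-0.95833^6) = 0.04167/0.2254 = 0.1849
P_K = P₀×ρ^K = 0.18489 × 0.95833^5 = 0.18489 × 0.80831 = 0.1494
Blocking probability P_5 = 0.1494 (14.94%)
L = ρ[1 - (K+1)ρ^K + Kρ^(K+1)] / [(1-ρ)(1-ρ^(K+1))]
L = 0.95833 × (1 - 6×0.8083053 + 5×0.7746232) / ((1 - 0.95833) × (1 - 0.7746232)) = 2.3760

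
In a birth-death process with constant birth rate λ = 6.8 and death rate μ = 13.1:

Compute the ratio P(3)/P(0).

For constant rates: P(n)/P(0) = (λ/μ)^n
P(3)/P(0) = (6.8/13.1)^3 = 0.5191^3 = 0.1399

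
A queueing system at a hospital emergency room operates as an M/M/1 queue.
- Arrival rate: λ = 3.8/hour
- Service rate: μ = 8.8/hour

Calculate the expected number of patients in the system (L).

ρ = λ/μ = 3.8/8.8 = 0.4318
For M/M/1: L = λ/(μ-λ)
L = 3.8/(8.8-3.8) = 3.8/5.00
L = 0.7600 patients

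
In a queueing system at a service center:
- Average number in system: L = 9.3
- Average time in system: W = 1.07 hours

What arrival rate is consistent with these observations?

Little's Law: L = λW, so λ = L/W
λ = 9.3/1.07 = 8.6916 customers/hour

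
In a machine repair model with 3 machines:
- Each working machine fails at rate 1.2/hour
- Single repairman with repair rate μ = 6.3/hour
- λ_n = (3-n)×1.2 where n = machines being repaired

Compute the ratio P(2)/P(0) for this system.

P(2)/P(0) = ∏_{i=0}^{2-1} λ_i/μ_{i+1}
= (3-0)×1.2/6.3 × (3-1)×1.2/6.3
= 0.2177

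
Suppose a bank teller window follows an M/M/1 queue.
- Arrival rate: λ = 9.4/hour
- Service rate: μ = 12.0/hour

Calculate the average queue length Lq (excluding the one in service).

ρ = λ/μ = 9.4/12.0 = 0.7833
For M/M/1: Lq = λ²/(μ(μ-λ))
Lq = 88.36/(12.0 × 2.60)
Lq = 2.8321 transactions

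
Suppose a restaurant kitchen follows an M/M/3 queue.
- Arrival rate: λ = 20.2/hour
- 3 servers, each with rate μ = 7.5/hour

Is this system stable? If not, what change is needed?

Stability requires ρ = λ/(cμ) < 1
ρ = 20.2/(3 × 7.5) = 20.2/22.50 = 0.8978
Since 0.8978 < 1, the system is STABLE.
The servers are busy 89.78% of the time.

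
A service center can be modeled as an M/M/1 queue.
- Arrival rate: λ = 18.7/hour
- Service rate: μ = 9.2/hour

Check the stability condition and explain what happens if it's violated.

Stability requires ρ = λ/(cμ) < 1
ρ = 18.7/(1 × 9.2) = 18.7/9.20 = 2.0326
Since 2.0326 ≥ 1, the system is UNSTABLE.
Queue grows without bound. Need μ > λ = 18.7.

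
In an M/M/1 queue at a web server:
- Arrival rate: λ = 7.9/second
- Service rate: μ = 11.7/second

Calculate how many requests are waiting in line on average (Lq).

ρ = λ/μ = 7.9/11.7 = 0.6752
For M/M/1: Lq = λ²/(μ(μ-λ))
Lq = 62.41/(11.7 × 3.80)
Lq = 1.4037 requests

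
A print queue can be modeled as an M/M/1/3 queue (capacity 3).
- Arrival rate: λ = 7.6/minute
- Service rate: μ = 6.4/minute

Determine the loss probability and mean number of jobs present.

ρ = λ/μ = 7.6/6.4 = 1.1875
P₀ = (1-ρ)/(1-ρ^(K+1)) = (1-1.1875)/(1-1.1875^4) = -0.1875/-0.9885 = 0.1897
P_K = P₀×ρ^K = 0.18967 × 1.1875^3 = 0.18967 × 1.6746 = 0.3176
Blocking probability P_3 = 0.3176 (31.76%)
L = ρ[1 - (K+1)ρ^K + Kρ^(K+1)] / [(1-ρ)(1-ρ^(K+1))]
L = 1.1875 × (1 - 4×1.67456 + 3×1.98854) / ((1 - 1.1875) × (1 - 1.98854)) = 1.7130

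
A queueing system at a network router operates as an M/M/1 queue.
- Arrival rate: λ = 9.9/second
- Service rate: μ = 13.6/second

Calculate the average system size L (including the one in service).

ρ = λ/μ = 9.9/13.6 = 0.7279
For M/M/1: L = λ/(μ-λ)
L = 9.9/(13.6-9.9) = 9.9/3.70
L = 2.6757 packets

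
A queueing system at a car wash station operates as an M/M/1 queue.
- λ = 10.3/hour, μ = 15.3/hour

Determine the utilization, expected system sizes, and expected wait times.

Step 1: ρ = λ/μ = 10.3/15.3 = 0.6732
Step 2: L = λ/(μ-λ) = 10.3/5.00 = 2.0600
Step 3: Lq = λ²/(μ(μ-λ)) = 106.09/(15.3×5.00) = 1.3868
Step 4: W = 1/(μ-λ) = 1/5.00 = 0.2000
Step 5: Wq = λ/(μ(μ-λ)) = 10.3/(15.3×5.00) = 0.1346
Step 6: P(0) = 1-ρ = 0.3268
Verify: L = λW = 10.3×0.2000 = 2.0600 ✔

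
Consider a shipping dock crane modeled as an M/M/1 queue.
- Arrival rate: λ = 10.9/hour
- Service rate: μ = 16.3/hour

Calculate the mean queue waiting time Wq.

First, compute utilization: ρ = λ/μ = 10.9/16.3 = 0.6687
For M/M/1: Wq = λ/(μ(μ-λ))
Wq = 10.9/(16.3 × (16.3-10.9))
Wq = 10.9/(16.3 × 5.40)
Wq = 0.1238 hours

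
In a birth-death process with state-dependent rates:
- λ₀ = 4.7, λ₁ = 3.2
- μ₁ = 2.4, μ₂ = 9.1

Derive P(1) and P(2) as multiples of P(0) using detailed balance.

Balance equations:
State 0: λ₀P₀ = μ₁P₁ → P₁ = (λ₀/μ₁)P₀ = (4.7/2.4)P₀ = 1.9583P₀
State 1: P₂ = (λ₀λ₁)/(μ₁μ₂)P₀ = (4.7×3.2)/(2.4×9.1)P₀ = 0.6886P₀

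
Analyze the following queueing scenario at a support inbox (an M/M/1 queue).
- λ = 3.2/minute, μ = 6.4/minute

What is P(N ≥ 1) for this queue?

ρ = λ/μ = 3.2/6.4 = 0.5000
P(N ≥ n) = ρⁿ
P(N ≥ 1) = 0.5000^1
P(N ≥ 1) = 0.5000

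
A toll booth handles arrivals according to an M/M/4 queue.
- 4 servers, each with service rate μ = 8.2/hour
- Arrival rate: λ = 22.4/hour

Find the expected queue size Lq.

Traffic intensity: ρ = λ/(cμ) = 22.4/(4×8.2) = 0.6829
Since ρ = 0.6829 < 1, system is stable.
Offered load a = λ/μ = cρ = 22.4/8.2 = 2.7317
P₀ = [ Σₙ₌₀^3 aⁿ/n! + a^4/(4!(1-ρ)) ]⁻¹
Σ = a^0/0! + a^1/1! + a^2/2! + a^3/3! = 1.00000 + 2.73171 + 3.73111 + 3.39744 = 10.8603
a^4/(4!(1-ρ)) = 55.6848/(24 × 0.31707) = 7.3176
P₀ = 1/(10.8603 + 7.3176) = 0.05501
Lq = P₀·a^4·ρ / (4!(1-ρ)²) = 0.055012 × 55.6848 × 0.68293 / (24 × 0.10054) = 0.8670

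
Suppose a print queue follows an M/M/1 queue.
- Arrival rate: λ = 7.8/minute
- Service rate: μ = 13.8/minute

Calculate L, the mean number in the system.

ρ = λ/μ = 7.8/13.8 = 0.5652
For M/M/1: L = λ/(μ-λ)
L = 7.8/(13.8-7.8) = 7.8/6.00
L = 1.3000 jobs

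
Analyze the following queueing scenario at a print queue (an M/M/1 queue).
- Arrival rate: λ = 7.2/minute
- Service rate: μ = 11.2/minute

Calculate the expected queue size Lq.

ρ = λ/μ = 7.2/11.2 = 0.6429
For M/M/1: Lq = λ²/(μ(μ-λ))
Lq = 51.84/(11.2 × 4.00)
Lq = 1.1571 jobs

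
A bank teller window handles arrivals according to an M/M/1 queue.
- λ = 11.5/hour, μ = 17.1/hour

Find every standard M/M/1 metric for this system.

Step 1: ρ = λ/μ = 11.5/17.1 = 0.6725
Step 2: L = λ/(μ-λ) = 11.5/5.60 = 2.0536
Step 3: Lq = λ²/(μ(μ-λ)) = 132.25/(17.1×5.60) = 1.3811
Step 4: W = 1/(μ-λ) = 1/5.60 = 0.17857
Step 5: Wq = λ/(μ(μ-λ)) = 11.5/(17.1×5.60) = 0.1201
Step 6: P(0) = 1-ρ = 0.3275
Verify: L = λW = 11.5×0.17857 = 2.0536 ✔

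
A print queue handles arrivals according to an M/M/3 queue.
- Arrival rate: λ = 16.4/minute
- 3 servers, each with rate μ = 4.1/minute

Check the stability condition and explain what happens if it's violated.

Stability requires ρ = λ/(cμ) < 1
ρ = 16.4/(3 × 4.1) = 16.4/12.30 = 1.3333
Since 1.3333 ≥ 1, the system is UNSTABLE.
Need c > λ/μ = 16.4/4.1 = 4.00.
Minimum servers needed: c = 5.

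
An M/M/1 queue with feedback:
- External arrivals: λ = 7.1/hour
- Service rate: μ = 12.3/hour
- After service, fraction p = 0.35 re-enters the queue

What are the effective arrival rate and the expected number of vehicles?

Effective arrival rate: λ_eff = λ/(1-p) = 7.1/(1-0.35) = 7.1/0.65 = 10.92308
ρ = λ_eff/μ = 10.92308/12.3 = 0.888055
L = ρ/(1-ρ) = 0.888055/(1-0.888055) = 7.9330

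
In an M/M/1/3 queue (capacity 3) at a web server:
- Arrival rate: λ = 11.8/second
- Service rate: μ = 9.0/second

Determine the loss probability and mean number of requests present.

ρ = λ/μ = 11.8/9.0 = 1.3111
P₀ = (1-ρ)/(1-ρ^(K+1)) = (1-1.3111)/(1-1.3111^4) = -0.3111/-1.9549 = 0.1591
P_K = P₀×ρ^K = 0.15914 × 1.3111^3 = 0.15914 × 2.2538 = 0.3587
Blocking probability P_3 = 0.3587 (35.87%)
L = ρ[1 - (K+1)ρ^K + Kρ^(K+1)] / [(1-ρ)(1-ρ^(K+1))]
L = 1.3111 × (1 - 4×2.25376 + 3×2.95490) / ((1 - 1.3111) × (1 - 2.95490)) = 1.8317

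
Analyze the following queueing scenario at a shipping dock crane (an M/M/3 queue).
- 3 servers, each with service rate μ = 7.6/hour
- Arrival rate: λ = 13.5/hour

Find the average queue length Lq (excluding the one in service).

Traffic intensity: ρ = λ/(cμ) = 13.5/(3×7.6) = 0.5921
Since ρ = 0.5921 < 1, system is stable.
Offered load a = λ/μ = cρ = 13.5/7.6 = 1.7763
P₀ = [ Σₙ₌₀^2 aⁿ/n! + a^3/(3!(1-ρ)) ]⁻¹
Σ = a^0/0! + a^1/1! + a^2/2! = 1.00000 + 1.77632 + 1.57765 = 4.3540
a^3/(3!(1-ρ)) = 5.6048/(6 × 0.4079) = 2.2901
P₀ = 1/(4.3540 + 2.2901) = 0.1505
Lq = P₀·a^3·ρ / (3!(1-ρ)²) = 0.15051 × 5.6048 × 0.59211 / (6 × 0.16638) = 0.5004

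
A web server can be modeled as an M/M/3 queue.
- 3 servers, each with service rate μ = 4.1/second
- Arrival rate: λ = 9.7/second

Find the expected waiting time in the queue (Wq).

Traffic intensity: ρ = λ/(cμ) = 9.7/(3×4.1) = 0.7886
Since ρ = 0.7886 < 1, system is stable.
Offered load a = λ/μ = cρ = 9.7/4.1 = 2.3659
P₀ = [ Σₙ₌₀^2 aⁿ/n! + a^3/(3!(1-ρ)) ]⁻¹
Σ = a^0/0! + a^1/1! + a^2/2! = 1.0000 + 2.3659 + 2.7986 = 6.1645
a^3/(3!(1-ρ)) = 13.2423/(6 × 0.211382) = 10.4410
P₀ = 1/(6.1645 + 10.4410) = 0.06022
Lq = P₀·a^3·ρ / (3!(1-ρ)²) = 0.06022 × 13.2423 × 0.7886 / (6 × 0.04468) = 2.3458
Wq = Lq/λ = 2.3458/9.7 = 0.2418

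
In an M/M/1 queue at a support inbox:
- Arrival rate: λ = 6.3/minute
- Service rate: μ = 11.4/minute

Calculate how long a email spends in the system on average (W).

First, compute utilization: ρ = λ/μ = 6.3/11.4 = 0.5526
For M/M/1: W = 1/(μ-λ)
W = 1/(11.4-6.3) = 1/5.10
W = 0.1961 minutes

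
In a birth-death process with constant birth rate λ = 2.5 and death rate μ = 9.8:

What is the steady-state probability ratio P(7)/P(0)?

For constant rates: P(n)/P(0) = (λ/μ)^n
P(7)/P(0) = (2.5/9.8)^7 = 0.255102^7 = 0.00007031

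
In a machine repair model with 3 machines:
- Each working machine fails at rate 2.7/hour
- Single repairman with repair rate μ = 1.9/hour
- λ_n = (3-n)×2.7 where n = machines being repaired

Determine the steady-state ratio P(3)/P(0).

P(3)/P(0) = ∏_{i=0}^{3-1} λ_i/μ_{i+1}
= (3-0)×2.7/1.9 × (3-1)×2.7/1.9 × (3-2)×2.7/1.9
= 17.2180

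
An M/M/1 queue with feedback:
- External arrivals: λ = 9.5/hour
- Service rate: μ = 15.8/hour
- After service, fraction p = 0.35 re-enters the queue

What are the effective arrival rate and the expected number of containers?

Effective arrival rate: λ_eff = λ/(1-p) = 9.5/(1-0.35) = 9.5/0.65 = 14.6153846
ρ = λ_eff/μ = 14.6153846/15.8 = 0.9250243
L = ρ/(1-ρ) = 0.9250243/(1-0.9250243) = 12.3377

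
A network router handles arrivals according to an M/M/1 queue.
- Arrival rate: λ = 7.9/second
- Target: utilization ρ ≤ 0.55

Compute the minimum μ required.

ρ = λ/μ, so μ = λ/ρ
μ ≥ 7.9/0.55 = 14.3636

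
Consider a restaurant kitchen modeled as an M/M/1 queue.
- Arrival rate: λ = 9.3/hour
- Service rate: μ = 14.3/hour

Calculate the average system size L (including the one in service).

ρ = λ/μ = 9.3/14.3 = 0.6503
For M/M/1: L = λ/(μ-λ)
L = 9.3/(14.3-9.3) = 9.3/5.00
L = 1.8600 orders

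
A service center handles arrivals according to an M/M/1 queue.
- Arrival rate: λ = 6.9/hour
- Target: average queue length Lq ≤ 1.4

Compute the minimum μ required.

For M/M/1: Lq = λ²/(μ(μ-λ))
Need Lq ≤ 1.4, i.e. μ(μ-λ) ≥ λ²/1.4
μ² - 6.9μ - 47.61/1.4 ≥ 0  →  μ² - 6.9μ - 34.00714 ≥ 0
Quadratic formula (positive root): μ = [λ + √(λ² + 4×34.00714)]/2
Discriminant: 47.61 + 4×34.00714 = 183.6386, √183.6386 = 13.55133
μ ≥ (6.9 + 13.55133)/2 = 10.2257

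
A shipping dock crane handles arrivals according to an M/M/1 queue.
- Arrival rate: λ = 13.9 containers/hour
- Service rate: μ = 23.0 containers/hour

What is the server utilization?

Server utilization: ρ = λ/μ
ρ = 13.9/23.0 = 0.6043
The server is busy 60.43% of the time.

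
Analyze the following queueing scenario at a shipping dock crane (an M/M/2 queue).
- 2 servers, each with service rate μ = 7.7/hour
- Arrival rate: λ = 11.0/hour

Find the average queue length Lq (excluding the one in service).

Traffic intensity: ρ = λ/(cμ) = 11.0/(2×7.7) = 0.7143
Since ρ = 0.7143 < 1, system is stable.
Offered load a = λ/μ = cρ = 11.0/7.7 = 1.4286
P₀ = [ Σₙ₌₀^1 aⁿ/n! + a^2/(2!(1-ρ)) ]⁻¹
Σ = a^0/0! + a^1/1! = 1.0000 + 1.4286 = 2.4286
a^2/(2!(1-ρ)) = 2.04082/(2 × 0.285714) = 3.5714
P₀ = 1/(2.4286 + 3.5714) = 0.1667
Lq = P₀·a^2·ρ / (2!(1-ρ)²) = 0.16667 × 2.0408 × 0.71429 / (2 × 0.081633) = 1.4881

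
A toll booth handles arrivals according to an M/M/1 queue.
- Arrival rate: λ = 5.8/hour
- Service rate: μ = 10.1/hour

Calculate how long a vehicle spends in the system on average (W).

First, compute utilization: ρ = λ/μ = 5.8/10.1 = 0.5743
For M/M/1: W = 1/(μ-λ)
W = 1/(10.1-5.8) = 1/4.30
W = 0.2326 hours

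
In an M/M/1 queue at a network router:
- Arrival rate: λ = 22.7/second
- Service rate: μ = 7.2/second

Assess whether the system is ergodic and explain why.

Stability requires ρ = λ/(cμ) < 1
ρ = 22.7/(1 × 7.2) = 22.7/7.20 = 3.1528
Since 3.1528 ≥ 1, the system is UNSTABLE.
Queue grows without bound. Need μ > λ = 22.7.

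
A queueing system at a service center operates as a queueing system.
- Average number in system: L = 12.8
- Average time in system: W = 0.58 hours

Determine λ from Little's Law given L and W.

Little's Law: L = λW, so λ = L/W
λ = 12.8/0.58 = 22.0690 customers/hour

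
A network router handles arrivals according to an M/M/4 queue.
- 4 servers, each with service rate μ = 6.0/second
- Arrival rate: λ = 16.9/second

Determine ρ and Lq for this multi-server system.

Traffic intensity: ρ = λ/(cμ) = 16.9/(4×6.0) = 0.7042
Since ρ = 0.7042 < 1, system is stable.
Offered load a = λ/μ = cρ = 16.9/6.0 = 2.8167
P₀ = [ Σₙ₌₀^3 aⁿ/n! + a^4/(4!(1-ρ)) ]⁻¹
Σ = a^0/0! + a^1/1! + a^2/2! + a^3/3! = 1.0000 + 2.8167 + 3.9668 + 3.7244 = 11.5079
a^4/(4!(1-ρ)) = 62.9422/(24 × 0.295833) = 8.8651
P₀ = 1/(11.5079 + 8.8651) = 0.04908
Lq = P₀·a^4·ρ / (4!(1-ρ)²) = 0.049085 × 62.9422 × 0.70417 / (24 × 0.087517) = 1.0358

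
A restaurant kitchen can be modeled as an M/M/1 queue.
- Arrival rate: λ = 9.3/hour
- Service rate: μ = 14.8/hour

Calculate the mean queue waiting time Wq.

First, compute utilization: ρ = λ/μ = 9.3/14.8 = 0.6284
For M/M/1: Wq = λ/(μ(μ-λ))
Wq = 9.3/(14.8 × (14.8-9.3))
Wq = 9.3/(14.8 × 5.50)
Wq = 0.1143 hours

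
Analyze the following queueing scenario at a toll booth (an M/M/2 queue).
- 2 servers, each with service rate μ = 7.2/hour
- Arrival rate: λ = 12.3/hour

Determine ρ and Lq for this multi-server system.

Traffic intensity: ρ = λ/(cμ) = 12.3/(2×7.2) = 0.8542
Since ρ = 0.8542 < 1, system is stable.
Offered load a = λ/μ = cρ = 12.3/7.2 = 1.7083
P₀ = [ Σₙ₌₀^1 aⁿ/n! + a^2/(2!(1-ρ)) ]⁻¹
Σ = a^0/0! + a^1/1! = 1.0000 + 1.7083 = 2.7083
a^2/(2!(1-ρ)) = 2.91840/(2 × 0.145833) = 10.0060
P₀ = 1/(2.7083 + 10.0060) = 0.07865
Lq = P₀·a^2·ρ / (2!(1-ρ)²) = 0.0786517 × 2.91840 × 0.854167 / (2 × 0.0212674) = 4.6095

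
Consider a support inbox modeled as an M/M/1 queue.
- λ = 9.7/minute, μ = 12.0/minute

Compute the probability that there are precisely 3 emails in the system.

ρ = λ/μ = 9.7/12.0 = 0.8083
P(n) = (1-ρ)ρⁿ
P(3) = (1-0.8083) × 0.8083^3
P(3) = 0.1917 × 0.5281
P(3) = 0.1012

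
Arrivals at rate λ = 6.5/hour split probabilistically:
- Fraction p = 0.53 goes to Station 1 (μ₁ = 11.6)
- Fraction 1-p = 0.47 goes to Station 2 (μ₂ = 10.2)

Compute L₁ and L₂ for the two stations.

Effective rates: λ₁ = 6.5×0.53 = 3.445, λ₂ = 6.5×0.47 = 3.055
Station 1: ρ₁ = 3.445/11.6 = 0.29698, L₁ = ρ₁/(1-ρ₁) = 0.29698/(1-0.29698) = 0.4224
Station 2: ρ₂ = 3.055/10.2 = 0.2995, L₂ = ρ₂/(1-ρ₂) = 0.2995/(1-0.2995) = 0.4276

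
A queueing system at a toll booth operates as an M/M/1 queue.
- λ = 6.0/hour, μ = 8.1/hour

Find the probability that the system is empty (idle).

ρ = λ/μ = 6.0/8.1 = 0.7407
P(0) = 1 - ρ = 1 - 0.7407 = 0.2593
The server is idle 25.93% of the time.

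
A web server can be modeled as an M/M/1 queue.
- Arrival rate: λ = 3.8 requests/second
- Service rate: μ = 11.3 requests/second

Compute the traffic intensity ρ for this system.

Server utilization: ρ = λ/μ
ρ = 3.8/11.3 = 0.3363
The server is busy 33.63% of the time.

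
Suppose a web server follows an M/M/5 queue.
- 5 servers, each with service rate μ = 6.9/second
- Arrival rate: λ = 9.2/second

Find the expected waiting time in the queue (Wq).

Traffic intensity: ρ = λ/(cμ) = 9.2/(5×6.9) = 0.2667
Since ρ = 0.2667 < 1, system is stable.
Offered load a = λ/μ = cρ = 9.2/6.9 = 1.3333
P₀ = [ Σₙ₌₀^4 aⁿ/n! + a^5/(5!(1-ρ)) ]⁻¹
Σ = a^0/0! + a^1/1! + a^2/2! + a^3/3! + a^4/4! = 1.0000 + 1.3333 + 0.8889 + 0.3951 + 0.1317 = 3.7490
a^5/(5!(1-ρ)) = 4.2140/(120 × 0.7333) = 0.04789
P₀ = 1/(3.7490 + 0.04789) = 0.2634
Lq = P₀·a^5·ρ / (5!(1-ρ)²) = 0.26338 × 4.2140 × 0.26667 / (120 × 0.53778) = 0.004586
Wq = Lq/λ = 0.004586/9.2 = 0.0004985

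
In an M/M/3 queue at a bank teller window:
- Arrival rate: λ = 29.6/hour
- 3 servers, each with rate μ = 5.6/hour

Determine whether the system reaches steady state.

Stability requires ρ = λ/(cμ) < 1
ρ = 29.6/(3 × 5.6) = 29.6/16.80 = 1.7619
Since 1.7619 ≥ 1, the system is UNSTABLE.
Need c > λ/μ = 29.6/5.6 = 5.29.
Minimum servers needed: c = 6.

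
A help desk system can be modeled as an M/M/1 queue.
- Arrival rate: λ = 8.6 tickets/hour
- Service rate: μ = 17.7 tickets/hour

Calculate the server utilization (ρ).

Server utilization: ρ = λ/μ
ρ = 8.6/17.7 = 0.4859
The server is busy 48.59% of the time.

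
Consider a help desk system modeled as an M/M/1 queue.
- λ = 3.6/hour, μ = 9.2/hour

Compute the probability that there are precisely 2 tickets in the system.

ρ = λ/μ = 3.6/9.2 = 0.3913
P(n) = (1-ρ)ρⁿ
P(2) = (1-0.3913) × 0.3913^2
P(2) = 0.60870 × 0.15312
P(2) = 0.09320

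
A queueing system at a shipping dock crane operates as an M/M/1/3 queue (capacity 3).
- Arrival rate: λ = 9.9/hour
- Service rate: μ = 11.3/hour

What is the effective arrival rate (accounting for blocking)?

ρ = λ/μ = 9.9/11.3 = 0.8761
P₀ = (1-ρ)/(1-ρ^(K+1)) = (1-0.8761)/(1-0.8761^4) = 0.12390/0.41087 = 0.3016
P_K = P₀×ρ^K = 0.3016 × 0.8761^3 = 0.3016 × 0.6725 = 0.2028
λ_eff = λ(1-P_K) = 9.9 × (1 - 0.20279) = 9.9 × 0.79721 = 7.8924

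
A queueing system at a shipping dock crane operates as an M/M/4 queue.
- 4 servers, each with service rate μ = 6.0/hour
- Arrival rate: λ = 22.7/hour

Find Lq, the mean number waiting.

Traffic intensity: ρ = λ/(cμ) = 22.7/(4×6.0) = 0.9458
Since ρ = 0.9458 < 1, system is stable.
Offered load a = λ/μ = cρ = 22.7/6.0 = 3.7833
P₀ = [ Σₙ₌₀^3 aⁿ/n! + a^4/(4!(1-ρ)) ]⁻¹
Σ = a^0/0! + a^1/1! + a^2/2! + a^3/3! = 1.00000 + 3.78333 + 7.15681 + 9.02553 = 20.9657
a^4/(4!(1-ρ)) = 204.8795/(24 × 0.05416667) = 157.5996
P₀ = 1/(20.9657 + 157.5996) = 0.005600
Lq = P₀·a^4·ρ / (4!(1-ρ)²) = 0.00560019 × 204.8795 × 0.945833 / (24 × 0.00293403) = 15.4113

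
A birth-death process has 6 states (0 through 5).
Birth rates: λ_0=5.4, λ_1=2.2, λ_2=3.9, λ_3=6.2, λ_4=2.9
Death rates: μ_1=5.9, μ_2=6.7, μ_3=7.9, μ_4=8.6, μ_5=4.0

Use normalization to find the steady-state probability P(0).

Ratios P(n)/P(0) = (λ₀···λₙ₋₁)/(μ₁···μₙ):
P(1)/P(0) = (5.4)/(5.9) = 0.915254
P(2)/P(0) = (5.4×2.2)/(5.9×6.7) = 0.300531
P(3)/P(0) = (5.4×2.2×3.9)/(5.9×6.7×7.9) = 0.148364
P(4)/P(0) = (5.4×2.2×3.9×6.2)/(5.9×6.7×7.9×8.6) = 0.106960
P(5)/P(0) = (5.4×2.2×3.9×6.2×2.9)/(5.9×6.7×7.9×8.6×4.0) = 0.0775458

Normalization: ∑ P(n) = 1
P(0) × (1.00000 + 0.915254 + 0.300531 + 0.148364 + 0.106960 + 0.0775458) = 1
P(0) × 2.5487 = 1
P(0) = 1/2.5487 = 0.3924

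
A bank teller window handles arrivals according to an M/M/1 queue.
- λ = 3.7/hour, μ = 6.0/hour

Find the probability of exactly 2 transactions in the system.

ρ = λ/μ = 3.7/6.0 = 0.6167
P(n) = (1-ρ)ρⁿ
P(2) = (1-0.6167) × 0.6167^2
P(2) = 0.3833 × 0.3803
P(2) = 0.1458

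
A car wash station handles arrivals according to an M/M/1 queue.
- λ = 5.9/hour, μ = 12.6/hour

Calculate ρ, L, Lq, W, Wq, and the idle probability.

Step 1: ρ = λ/μ = 5.9/12.6 = 0.4683
Step 2: L = λ/(μ-λ) = 5.9/6.70 = 0.8806
Step 3: Lq = λ²/(μ(μ-λ)) = 34.81/(12.6×6.70) = 0.4123
Step 4: W = 1/(μ-λ) = 1/6.70 = 0.14925
Step 5: Wq = λ/(μ(μ-λ)) = 5.9/(12.6×6.70) = 0.06989
Step 6: P(0) = 1-ρ = 0.5317
Verify: L = λW = 5.9×0.14925 = 0.8806 ✔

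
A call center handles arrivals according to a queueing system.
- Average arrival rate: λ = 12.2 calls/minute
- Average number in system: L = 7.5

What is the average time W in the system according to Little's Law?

Little's Law: L = λW, so W = L/λ
W = 7.5/12.2 = 0.6148 minutes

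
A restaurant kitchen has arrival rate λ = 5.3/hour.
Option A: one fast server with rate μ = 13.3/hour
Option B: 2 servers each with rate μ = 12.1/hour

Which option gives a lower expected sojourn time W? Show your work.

Option A: single server μ = 13.3 (M/M/1)
  ρ_A = 5.3/13.3 = 0.3985
  W_A = 1/(μ-λ) = 1/(13.3-5.3) = 1/8.00 = 0.1250

Option B: 2 servers μ = 12.1 (M/M/2)
  ρ_B = λ/(cμ) = 5.3/(2×12.1) = 0.2190
  Offered load a = λ/μ = cρ = 5.3/12.1 = 0.4380
  P₀ = [ Σₙ₌₀^1 aⁿ/n! + a^2/(2!(1-ρ)) ]⁻¹
  Σ = a^0/0! + a^1/1! = 1.0000 + 0.4380 = 1.4380
  a^2/(2!(1-ρ)) = 0.19186/(2 × 0.78099) = 0.1228
  P₀ = 1/(1.4380 + 0.1228) = 0.6407
  Lq = P₀·a^2·ρ / (2!(1-ρ)²) = 0.6407 × 0.1919 × 0.2190 / (2 × 0.6099) = 0.02207
  Wq_B = Lq/λ = 0.0220678/5.3 = 0.0041637
  W_B = Wq_B + 1/μ = 0.0041637 + 0.082645 = 0.08681

Since W_B = 0.08681 < W_A = 0.1250, Option B (multiple servers) has the shorter time in system.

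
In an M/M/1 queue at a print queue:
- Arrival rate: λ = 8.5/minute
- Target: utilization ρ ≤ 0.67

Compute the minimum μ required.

ρ = λ/μ, so μ = λ/ρ
μ ≥ 8.5/0.67 = 12.6866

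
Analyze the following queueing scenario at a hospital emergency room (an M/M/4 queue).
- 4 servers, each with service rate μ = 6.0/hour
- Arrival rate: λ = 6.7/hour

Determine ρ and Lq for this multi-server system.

Traffic intensity: ρ = λ/(cμ) = 6.7/(4×6.0) = 0.2792
Since ρ = 0.2792 < 1, system is stable.
Offered load a = λ/μ = cρ = 6.7/6.0 = 1.1167
P₀ = [ Σₙ₌₀^3 aⁿ/n! + a^4/(4!(1-ρ)) ]⁻¹
Σ = a^0/0! + a^1/1! + a^2/2! + a^3/3! = 1.0000 + 1.1167 + 0.62347 + 0.23207 = 2.9722
a^4/(4!(1-ρ)) = 1.5549/(24 × 0.7208) = 0.08988
P₀ = 1/(2.9722 + 0.08988) = 0.3266
Lq = P₀·a^4·ρ / (4!(1-ρ)²) = 0.3266 × 1.5549 × 0.2792 / (24 × 0.5196) = 0.01137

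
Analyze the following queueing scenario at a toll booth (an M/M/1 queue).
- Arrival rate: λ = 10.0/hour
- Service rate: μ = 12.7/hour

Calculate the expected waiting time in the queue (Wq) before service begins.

First, compute utilization: ρ = λ/μ = 10.0/12.7 = 0.7874
For M/M/1: Wq = λ/(μ(μ-λ))
Wq = 10.0/(12.7 × (12.7-10.0))
Wq = 10.0/(12.7 × 2.70)
Wq = 0.2916 hours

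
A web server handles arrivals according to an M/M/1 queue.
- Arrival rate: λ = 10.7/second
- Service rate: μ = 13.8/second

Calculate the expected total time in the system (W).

First, compute utilization: ρ = λ/μ = 10.7/13.8 = 0.7754
For M/M/1: W = 1/(μ-λ)
W = 1/(13.8-10.7) = 1/3.10
W = 0.3226 seconds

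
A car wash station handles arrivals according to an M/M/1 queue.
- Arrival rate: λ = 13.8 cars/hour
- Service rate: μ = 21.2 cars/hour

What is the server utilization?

Server utilization: ρ = λ/μ
ρ = 13.8/21.2 = 0.6509
The server is busy 65.09% of the time.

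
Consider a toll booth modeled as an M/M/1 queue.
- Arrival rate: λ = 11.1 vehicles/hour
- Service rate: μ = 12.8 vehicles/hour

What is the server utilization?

Server utilization: ρ = λ/μ
ρ = 11.1/12.8 = 0.8672
The server is busy 86.72% of the time.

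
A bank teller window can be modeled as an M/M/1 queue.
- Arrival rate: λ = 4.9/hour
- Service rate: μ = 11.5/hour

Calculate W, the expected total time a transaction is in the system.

First, compute utilization: ρ = λ/μ = 4.9/11.5 = 0.4261
For M/M/1: W = 1/(μ-λ)
W = 1/(11.5-4.9) = 1/6.60
W = 0.1515 hours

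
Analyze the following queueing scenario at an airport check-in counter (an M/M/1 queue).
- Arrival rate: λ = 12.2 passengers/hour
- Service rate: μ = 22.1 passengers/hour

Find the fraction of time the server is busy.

Server utilization: ρ = λ/μ
ρ = 12.2/22.1 = 0.5520
The server is busy 55.20% of the time.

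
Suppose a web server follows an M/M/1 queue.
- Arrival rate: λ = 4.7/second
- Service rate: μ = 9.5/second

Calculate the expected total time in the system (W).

First, compute utilization: ρ = λ/μ = 4.7/9.5 = 0.4947
For M/M/1: W = 1/(μ-λ)
W = 1/(9.5-4.7) = 1/4.80
W = 0.2083 seconds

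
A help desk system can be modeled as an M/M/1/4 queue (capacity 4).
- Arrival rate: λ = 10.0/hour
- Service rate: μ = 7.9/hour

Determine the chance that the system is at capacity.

ρ = λ/μ = 10.0/7.9 = 1.26582
P₀ = (1-ρ)/(1-ρ^(K+1)) = (1-1.26582)/(1-1.26582^5) = -0.26582/-2.2498 = 0.1182
P_K = P₀×ρ^K = 0.11815 × 1.26582^4 = 0.11815 × 2.5674 = 0.3033
Blocking probability = 30.33%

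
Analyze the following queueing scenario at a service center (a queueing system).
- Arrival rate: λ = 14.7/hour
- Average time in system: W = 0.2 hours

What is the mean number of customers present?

Little's Law: L = λW
L = 14.7 × 0.2 = 2.9400 customers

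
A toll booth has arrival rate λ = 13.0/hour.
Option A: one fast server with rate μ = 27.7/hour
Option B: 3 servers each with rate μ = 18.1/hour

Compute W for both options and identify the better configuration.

Option A: single server μ = 27.7 (M/M/1)
  ρ_A = 13.0/27.7 = 0.4693
  W_A = 1/(μ-λ) = 1/(27.7-13.0) = 1/14.70 = 0.06803

Option B: 3 servers μ = 18.1 (M/M/3)
  ρ_B = λ/(cμ) = 13.0/(3×18.1) = 0.2394
  Offered load a = λ/μ = cρ = 13.0/18.1 = 0.7182
  P₀ = [ Σₙ₌₀^2 aⁿ/n! + a^3/(3!(1-ρ)) ]⁻¹
  Σ = a^0/0! + a^1/1! + a^2/2! = 1.0000 + 0.71823 + 0.25793 = 1.9762
  a^3/(3!(1-ρ)) = 0.3705/(6 × 0.7606) = 0.08119
  P₀ = 1/(1.9762 + 0.08119) = 0.4861
  Lq = P₀·a^3·ρ / (3!(1-ρ)²) = 0.4861 × 0.3705 × 0.2394 / (6 × 0.5785) = 0.01242
  Wq_B = Lq/λ = 0.0124216/13.0 = 0.00095551
  W_B = Wq_B + 1/μ = 0.00095551 + 0.055249 = 0.05620

Since W_B = 0.05620 < W_A = 0.06803, Option B (multiple servers) has the shorter time in system.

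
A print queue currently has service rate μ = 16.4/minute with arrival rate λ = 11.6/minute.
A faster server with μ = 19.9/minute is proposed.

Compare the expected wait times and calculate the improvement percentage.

System 1: ρ₁ = 11.6/16.4 = 0.7073, W₁ = 1/(16.4-11.6) = 0.20833
System 2: ρ₂ = 11.6/19.9 = 0.5829, W₂ = 1/(19.9-11.6) = 0.12048
Improvement: (W₁-W₂)/W₁ = (0.20833-0.12048)/0.20833 = 42.17%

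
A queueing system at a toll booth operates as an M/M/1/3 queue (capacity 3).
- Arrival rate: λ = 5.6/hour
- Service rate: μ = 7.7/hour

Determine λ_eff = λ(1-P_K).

ρ = λ/μ = 5.6/7.7 = 0.72727
P₀ = (1-ρ)/(1-ρ^(K+1)) = (1-0.72727)/(1-0.72727^4) = 0.27273/0.72024 = 0.3787
P_K = P₀×ρ^K = 0.3787 × 0.72727^3 = 0.3787 × 0.3847 = 0.1457
λ_eff = λ(1-P_K) = 5.6 × (1 - 0.14566) = 5.6 × 0.85434 = 4.7843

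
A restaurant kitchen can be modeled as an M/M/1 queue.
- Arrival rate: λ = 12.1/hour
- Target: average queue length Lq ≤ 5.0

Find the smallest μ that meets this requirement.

For M/M/1: Lq = λ²/(μ(μ-λ))
Need Lq ≤ 5.0, i.e. μ(μ-λ) ≥ λ²/5.0
μ² - 12.1μ - 146.41/5.0 ≥ 0  →  μ² - 12.1μ - 29.2820 ≥ 0
Quadratic formula (positive root): μ = [λ + √(λ² + 4×29.2820)]/2
Discriminant: 146.41 + 4×29.2820 = 263.5380, √263.5380 = 16.2339
μ ≥ (12.1 + 16.2339)/2 = 14.1669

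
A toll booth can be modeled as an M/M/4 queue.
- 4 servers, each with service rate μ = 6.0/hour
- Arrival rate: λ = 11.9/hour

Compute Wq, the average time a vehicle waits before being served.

Traffic intensity: ρ = λ/(cμ) = 11.9/(4×6.0) = 0.4958
Since ρ = 0.4958 < 1, system is stable.
Offered load a = λ/μ = cρ = 11.9/6.0 = 1.9833
P₀ = [ Σₙ₌₀^3 aⁿ/n! + a^4/(4!(1-ρ)) ]⁻¹
Σ = a^0/0! + a^1/1! + a^2/2! + a^3/3! = 1.0000 + 1.9833 + 1.9668 + 1.3003 = 6.2504
a^4/(4!(1-ρ)) = 15.4733/(24 × 0.50417) = 1.2788
P₀ = 1/(6.2504 + 1.2788) = 0.1328
Lq = P₀·a^4·ρ / (4!(1-ρ)²) = 0.1328 × 15.4733 × 0.4958 / (24 × 0.2542) = 0.1670
Wq = Lq/λ = 0.16704/11.9 = 0.01404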